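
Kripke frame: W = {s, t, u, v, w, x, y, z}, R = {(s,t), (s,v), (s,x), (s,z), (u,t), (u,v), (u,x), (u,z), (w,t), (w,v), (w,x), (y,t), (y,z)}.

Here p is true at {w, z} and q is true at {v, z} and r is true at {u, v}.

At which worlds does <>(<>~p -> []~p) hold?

s: successors {t, v, x, z}; <>~p -> []~p there: t:T, v:T, x:T, z:T. ✓
t: no successors, so <>(<>~p -> []~p) fails. ✗
u: successors {t, v, x, z}; <>~p -> []~p there: t:T, v:T, x:T, z:T. ✓
v: no successors, so <>(<>~p -> []~p) fails. ✗
w: successors {t, v, x}; <>~p -> []~p there: t:T, v:T, x:T. ✓
x: no successors, so <>(<>~p -> []~p) fails. ✗
y: successors {t, z}; <>~p -> []~p there: t:T, z:T. ✓
z: no successors, so <>(<>~p -> []~p) fails. ✗

{s, u, w, y}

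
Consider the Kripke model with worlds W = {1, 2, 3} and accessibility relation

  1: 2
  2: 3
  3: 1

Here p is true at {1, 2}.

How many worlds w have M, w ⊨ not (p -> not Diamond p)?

1: p -> not Diamond p is F. ✓
2: p -> not Diamond p is T. ✗
3: p -> not Diamond p is T. ✗
Satisfying worlds: {1}.

1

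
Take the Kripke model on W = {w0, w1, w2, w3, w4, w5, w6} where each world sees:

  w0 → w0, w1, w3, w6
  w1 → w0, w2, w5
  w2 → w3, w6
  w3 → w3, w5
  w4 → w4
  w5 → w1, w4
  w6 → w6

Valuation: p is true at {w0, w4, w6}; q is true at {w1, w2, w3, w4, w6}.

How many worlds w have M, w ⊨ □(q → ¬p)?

2

w0: successors {w0, w1, w3, w6}; q → ¬p there: w0:T, w1:T, w3:T, w6:F. ✗
w1: successors {w0, w2, w5}; q → ¬p there: w0:T, w2:T, w5:T. ✓
w2: successors {w3, w6}; q → ¬p there: w3:T, w6:F. ✗
w3: successors {w3, w5}; q → ¬p there: w3:T, w5:T. ✓
w4: successors {w4}; q → ¬p there: w4:F. ✗
w5: successors {w1, w4}; q → ¬p there: w1:T, w4:F. ✗
w6: successors {w6}; q → ¬p there: w6:F. ✗
Satisfying worlds: {w1, w3}.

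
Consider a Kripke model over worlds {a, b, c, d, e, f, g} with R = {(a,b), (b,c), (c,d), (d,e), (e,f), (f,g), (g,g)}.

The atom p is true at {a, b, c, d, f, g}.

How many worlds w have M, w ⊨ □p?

6

a: successors {b}; p there: b:T. ✓
b: successors {c}; p there: c:T. ✓
c: successors {d}; p there: d:T. ✓
d: successors {e}; p there: e:F. ✗
e: successors {f}; p there: f:T. ✓
f: successors {g}; p there: g:T. ✓
g: successors {g}; p there: g:T. ✓
Satisfying worlds: {a, b, c, e, f, g}.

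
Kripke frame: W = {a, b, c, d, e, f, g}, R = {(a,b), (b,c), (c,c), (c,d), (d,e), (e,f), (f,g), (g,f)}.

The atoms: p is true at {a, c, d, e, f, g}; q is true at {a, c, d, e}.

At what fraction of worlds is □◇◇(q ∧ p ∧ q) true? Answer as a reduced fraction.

2/7

a: successors {b}; ◇◇(q ∧ p ∧ q) there: b:T. ✓
b: successors {c}; ◇◇(q ∧ p ∧ q) there: c:T. ✓
c: successors {c, d}; ◇◇(q ∧ p ∧ q) there: c:T, d:F. ✗
d: successors {e}; ◇◇(q ∧ p ∧ q) there: e:F. ✗
e: successors {f}; ◇◇(q ∧ p ∧ q) there: f:F. ✗
f: successors {g}; ◇◇(q ∧ p ∧ q) there: g:F. ✗
g: successors {f}; ◇◇(q ∧ p ∧ q) there: f:F. ✗
That's 2 of 7 worlds, so 2/7.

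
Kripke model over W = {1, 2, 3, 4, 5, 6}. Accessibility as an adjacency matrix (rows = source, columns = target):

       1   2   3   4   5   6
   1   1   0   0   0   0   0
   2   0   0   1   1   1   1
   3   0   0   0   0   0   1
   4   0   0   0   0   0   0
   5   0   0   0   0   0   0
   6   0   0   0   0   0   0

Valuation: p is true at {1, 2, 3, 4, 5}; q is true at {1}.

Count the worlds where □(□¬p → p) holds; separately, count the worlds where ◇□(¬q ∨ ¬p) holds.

4 and 2

For □(□¬p → p):
1: successors {1}; □¬p → p there: 1:T. ✓
2: successors {3, 4, 5, 6}; □¬p → p there: 3:T, 4:T, 5:T, 6:F. ✗
3: successors {6}; □¬p → p there: 6:F. ✗
4: no successors, so □(□¬p → p) holds vacuously. ✓
5: no successors, so □(□¬p → p) holds vacuously. ✓
6: no successors, so □(□¬p → p) holds vacuously. ✓
— 4 worlds.
For ◇□(¬q ∨ ¬p):
1: successors {1}; □(¬q ∨ ¬p) there: 1:F. ✗
2: successors {3, 4, 5, 6}; □(¬q ∨ ¬p) there: 3:T, 4:T, 5:T, 6:T. ✓
3: successors {6}; □(¬q ∨ ¬p) there: 6:T. ✓
4: no successors, so ◇□(¬q ∨ ¬p) fails. ✗
5: no successors, so ◇□(¬q ∨ ¬p) fails. ✗
6: no successors, so ◇□(¬q ∨ ¬p) fails. ✗
— 2 worlds.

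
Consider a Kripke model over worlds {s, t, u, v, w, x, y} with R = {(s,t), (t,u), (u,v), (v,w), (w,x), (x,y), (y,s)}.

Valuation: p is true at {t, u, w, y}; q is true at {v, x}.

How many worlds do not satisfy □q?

5

s: successors {t}; q there: t:F. ✗
t: successors {u}; q there: u:F. ✗
u: successors {v}; q there: v:T. ✓
v: successors {w}; q there: w:F. ✗
w: successors {x}; q there: x:T. ✓
x: successors {y}; q there: y:F. ✗
y: successors {s}; q there: s:F. ✗
Satisfying worlds: {u, w}.
So □q fails at the other 5 worlds.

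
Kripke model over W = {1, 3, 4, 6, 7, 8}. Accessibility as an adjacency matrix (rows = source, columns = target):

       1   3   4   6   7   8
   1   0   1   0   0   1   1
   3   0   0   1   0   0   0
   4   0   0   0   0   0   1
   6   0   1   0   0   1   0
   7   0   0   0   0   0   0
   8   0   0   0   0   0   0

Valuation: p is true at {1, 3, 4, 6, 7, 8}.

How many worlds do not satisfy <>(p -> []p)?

2

1: successors {3, 7, 8}; p -> []p there: 3:T, 7:T, 8:T. ✓
3: successors {4}; p -> []p there: 4:T. ✓
4: successors {8}; p -> []p there: 8:T. ✓
6: successors {3, 7}; p -> []p there: 3:T, 7:T. ✓
7: no successors, so <>(p -> []p) fails. ✗
8: no successors, so <>(p -> []p) fails. ✗
Satisfying worlds: {1, 3, 4, 6}.
So <>(p -> []p) fails at the other 2 worlds.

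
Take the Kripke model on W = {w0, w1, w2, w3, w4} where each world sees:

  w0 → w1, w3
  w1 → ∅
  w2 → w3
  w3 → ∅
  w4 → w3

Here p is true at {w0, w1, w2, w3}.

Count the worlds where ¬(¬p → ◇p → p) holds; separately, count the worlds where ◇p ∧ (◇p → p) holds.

For ¬(¬p → ◇p → p):
w0: ¬p → ◇p → p is T. ✗
w1: ¬p → ◇p → p is T. ✗
w2: ¬p → ◇p → p is T. ✗
w3: ¬p → ◇p → p is T. ✗
w4: ¬p → ◇p → p is F. ✓
— 1 world.
For ◇p ∧ (◇p → p):
w0: ◇p is T, ◇p → p is T. ✓
w1: ◇p is F, ◇p → p is T. ✗
w2: ◇p is T, ◇p → p is T. ✓
w3: ◇p is F, ◇p → p is T. ✗
w4: ◇p is T, ◇p → p is F. ✗
— 2 worlds.

1 and 2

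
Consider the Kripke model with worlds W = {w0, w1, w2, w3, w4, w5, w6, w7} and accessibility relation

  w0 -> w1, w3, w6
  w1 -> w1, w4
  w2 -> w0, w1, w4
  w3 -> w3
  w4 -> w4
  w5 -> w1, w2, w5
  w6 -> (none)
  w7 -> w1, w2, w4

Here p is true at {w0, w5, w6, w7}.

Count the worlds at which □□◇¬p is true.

7

w0: successors {w1, w3, w6}; □◇¬p there: w1:T, w3:T, w6:T. ✓
w1: successors {w1, w4}; □◇¬p there: w1:T, w4:T. ✓
w2: successors {w0, w1, w4}; □◇¬p there: w0:F, w1:T, w4:T. ✗
w3: successors {w3}; □◇¬p there: w3:T. ✓
w4: successors {w4}; □◇¬p there: w4:T. ✓
w5: successors {w1, w2, w5}; □◇¬p there: w1:T, w2:T, w5:T. ✓
w6: no successors, so □□◇¬p holds vacuously. ✓
w7: successors {w1, w2, w4}; □◇¬p there: w1:T, w2:T, w4:T. ✓
Satisfying worlds: {w0, w1, w3, w4, w5, w6, w7}.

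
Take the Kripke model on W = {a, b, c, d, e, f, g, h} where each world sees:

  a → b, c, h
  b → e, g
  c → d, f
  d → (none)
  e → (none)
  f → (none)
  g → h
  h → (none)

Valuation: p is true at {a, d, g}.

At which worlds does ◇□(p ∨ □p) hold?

{a, b, c, g}

a: successors {b, c, h}; □(p ∨ □p) there: b:T, c:T, h:T. ✓
b: successors {e, g}; □(p ∨ □p) there: e:T, g:T. ✓
c: successors {d, f}; □(p ∨ □p) there: d:T, f:T. ✓
d: no successors, so ◇□(p ∨ □p) fails. ✗
e: no successors, so ◇□(p ∨ □p) fails. ✗
f: no successors, so ◇□(p ∨ □p) fails. ✗
g: successors {h}; □(p ∨ □p) there: h:T. ✓
h: no successors, so ◇□(p ∨ □p) fails. ✗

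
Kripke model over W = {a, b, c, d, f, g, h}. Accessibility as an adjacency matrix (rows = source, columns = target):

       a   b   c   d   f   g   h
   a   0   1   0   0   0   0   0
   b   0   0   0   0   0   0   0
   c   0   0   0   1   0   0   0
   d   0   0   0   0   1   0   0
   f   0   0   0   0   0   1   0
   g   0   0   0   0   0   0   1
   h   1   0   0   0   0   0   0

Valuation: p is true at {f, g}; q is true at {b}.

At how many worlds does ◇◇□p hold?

2

a: successors {b}; ◇□p there: b:F. ✗
b: no successors, so ◇◇□p fails. ✗
c: successors {d}; ◇□p there: d:T. ✓
d: successors {f}; ◇□p there: f:F. ✗
f: successors {g}; ◇□p there: g:F. ✗
g: successors {h}; ◇□p there: h:F. ✗
h: successors {a}; ◇□p there: a:T. ✓
Satisfying worlds: {c, h}.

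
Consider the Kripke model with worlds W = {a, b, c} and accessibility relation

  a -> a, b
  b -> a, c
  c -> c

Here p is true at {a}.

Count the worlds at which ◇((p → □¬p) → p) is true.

2

a: successors {a, b}; (p → □¬p) → p there: a:T, b:F. ✓
b: successors {a, c}; (p → □¬p) → p there: a:T, c:F. ✓
c: successors {c}; (p → □¬p) → p there: c:F. ✗
Satisfying worlds: {a, b}.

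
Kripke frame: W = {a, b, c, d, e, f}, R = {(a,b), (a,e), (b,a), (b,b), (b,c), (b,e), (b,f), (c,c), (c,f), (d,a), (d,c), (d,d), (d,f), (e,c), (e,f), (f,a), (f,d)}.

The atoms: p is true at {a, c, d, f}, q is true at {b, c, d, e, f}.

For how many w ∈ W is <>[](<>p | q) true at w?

6

a: successors {b, e}; [](<>p | q) there: b:F, e:T. ✓
b: successors {a, b, c, e, f}; [](<>p | q) there: a:T, b:F, c:T, e:T, f:F. ✓
c: successors {c, f}; [](<>p | q) there: c:T, f:F. ✓
d: successors {a, c, d, f}; [](<>p | q) there: a:T, c:T, d:F, f:F. ✓
e: successors {c, f}; [](<>p | q) there: c:T, f:F. ✓
f: successors {a, d}; [](<>p | q) there: a:T, d:F. ✓
Satisfying worlds: {a, b, c, d, e, f}.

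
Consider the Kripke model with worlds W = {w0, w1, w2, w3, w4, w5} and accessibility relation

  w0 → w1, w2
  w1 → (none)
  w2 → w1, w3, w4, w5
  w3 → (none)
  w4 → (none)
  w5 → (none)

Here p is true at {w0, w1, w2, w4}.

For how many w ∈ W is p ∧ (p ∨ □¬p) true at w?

4

w0: p is T, p ∨ □¬p is T. ✓
w1: p is T, p ∨ □¬p is T. ✓
w2: p is T, p ∨ □¬p is T. ✓
w3: p is F, p ∨ □¬p is T. ✗
w4: p is T, p ∨ □¬p is T. ✓
w5: p is F, p ∨ □¬p is T. ✗
Satisfying worlds: {w0, w1, w2, w4}.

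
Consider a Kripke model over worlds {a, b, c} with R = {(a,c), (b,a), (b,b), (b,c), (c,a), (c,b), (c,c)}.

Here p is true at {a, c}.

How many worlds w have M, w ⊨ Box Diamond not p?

1

a: successors {c}; Diamond not p there: c:T. ✓
b: successors {a, b, c}; Diamond not p there: a:F, b:T, c:T. ✗
c: successors {a, b, c}; Diamond not p there: a:F, b:T, c:T. ✗
Satisfying worlds: {a}.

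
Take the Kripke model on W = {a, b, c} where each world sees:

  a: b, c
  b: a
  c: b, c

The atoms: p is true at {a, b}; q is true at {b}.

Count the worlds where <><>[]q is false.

a: successors {b, c}; <>[]q there: b:F, c:F. ✗
b: successors {a}; <>[]q there: a:F. ✗
c: successors {b, c}; <>[]q there: b:F, c:F. ✗
Satisfying worlds: ∅.
So <><>[]q fails at the other 3 worlds.

3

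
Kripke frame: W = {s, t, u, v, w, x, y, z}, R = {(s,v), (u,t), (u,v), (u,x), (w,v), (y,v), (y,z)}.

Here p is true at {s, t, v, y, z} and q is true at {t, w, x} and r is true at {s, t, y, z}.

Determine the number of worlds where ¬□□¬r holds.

s: □□¬r is T. ✗
t: □□¬r is T. ✗
u: □□¬r is T. ✗
v: □□¬r is T. ✗
w: □□¬r is T. ✗
x: □□¬r is T. ✗
y: □□¬r is T. ✗
z: □□¬r is T. ✗
Satisfying worlds: ∅.

0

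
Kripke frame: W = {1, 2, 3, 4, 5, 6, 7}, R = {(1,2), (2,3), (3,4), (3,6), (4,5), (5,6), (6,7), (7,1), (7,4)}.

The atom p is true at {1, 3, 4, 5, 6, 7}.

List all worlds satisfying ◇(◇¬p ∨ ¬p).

1: successors {2}; ◇¬p ∨ ¬p there: 2:T. ✓
2: successors {3}; ◇¬p ∨ ¬p there: 3:F. ✗
3: successors {4, 6}; ◇¬p ∨ ¬p there: 4:F, 6:F. ✗
4: successors {5}; ◇¬p ∨ ¬p there: 5:F. ✗
5: successors {6}; ◇¬p ∨ ¬p there: 6:F. ✗
6: successors {7}; ◇¬p ∨ ¬p there: 7:F. ✗
7: successors {1, 4}; ◇¬p ∨ ¬p there: 1:T, 4:F. ✓

{1, 7}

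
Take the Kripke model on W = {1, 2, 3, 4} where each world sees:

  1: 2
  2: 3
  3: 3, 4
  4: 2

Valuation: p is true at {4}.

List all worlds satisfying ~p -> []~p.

1: ~p is T, []~p is T. ✓
2: ~p is T, []~p is T. ✓
3: ~p is T, []~p is F. ✗
4: ~p is F, []~p is T. ✓

{1, 2, 4}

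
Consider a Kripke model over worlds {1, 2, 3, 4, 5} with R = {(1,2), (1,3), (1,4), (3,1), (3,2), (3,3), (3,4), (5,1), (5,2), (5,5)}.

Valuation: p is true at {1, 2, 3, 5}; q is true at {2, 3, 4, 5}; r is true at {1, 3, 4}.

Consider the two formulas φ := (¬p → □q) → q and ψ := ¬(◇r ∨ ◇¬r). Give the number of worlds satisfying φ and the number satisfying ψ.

For (¬p → □q) → q:
1: ¬p → □q is T, q is F. ✗
2: ¬p → □q is T, q is T. ✓
3: ¬p → □q is T, q is T. ✓
4: ¬p → □q is T, q is T. ✓
5: ¬p → □q is T, q is T. ✓
— 4 worlds.
For ¬(◇r ∨ ◇¬r):
1: ◇r ∨ ◇¬r is T. ✗
2: ◇r ∨ ◇¬r is F. ✓
3: ◇r ∨ ◇¬r is T. ✗
4: ◇r ∨ ◇¬r is F. ✓
5: ◇r ∨ ◇¬r is T. ✗
— 2 worlds.

4 and 2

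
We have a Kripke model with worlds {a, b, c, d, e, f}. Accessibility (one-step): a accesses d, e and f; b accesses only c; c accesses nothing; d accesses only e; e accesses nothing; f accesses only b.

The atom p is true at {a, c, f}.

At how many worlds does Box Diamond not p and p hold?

a: Box Diamond not p is F, p is T. ✗
b: Box Diamond not p is F, p is F. ✗
c: Box Diamond not p is T, p is T. ✓
d: Box Diamond not p is F, p is F. ✗
e: Box Diamond not p is T, p is F. ✗
f: Box Diamond not p is F, p is T. ✗
Satisfying worlds: {c}.

1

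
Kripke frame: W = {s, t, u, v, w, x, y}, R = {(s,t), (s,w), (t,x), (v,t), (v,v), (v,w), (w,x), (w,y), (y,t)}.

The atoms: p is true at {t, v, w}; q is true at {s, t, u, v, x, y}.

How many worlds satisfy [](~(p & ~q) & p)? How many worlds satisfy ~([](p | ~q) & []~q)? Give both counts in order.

For [](~(p & ~q) & p):
s: successors {t, w}; ~(p & ~q) & p there: t:T, w:F. ✗
t: successors {x}; ~(p & ~q) & p there: x:F. ✗
u: no successors, so [](~(p & ~q) & p) holds vacuously. ✓
v: successors {t, v, w}; ~(p & ~q) & p there: t:T, v:T, w:F. ✗
w: successors {x, y}; ~(p & ~q) & p there: x:F, y:F. ✗
x: no successors, so [](~(p & ~q) & p) holds vacuously. ✓
y: successors {t}; ~(p & ~q) & p there: t:T. ✓
— 3 worlds.
For ~([](p | ~q) & []~q):
s: [](p | ~q) & []~q is F. ✓
t: [](p | ~q) & []~q is F. ✓
u: [](p | ~q) & []~q is T. ✗
v: [](p | ~q) & []~q is F. ✓
w: [](p | ~q) & []~q is F. ✓
x: [](p | ~q) & []~q is T. ✗
y: [](p | ~q) & []~q is F. ✓
— 5 worlds.

3 and 5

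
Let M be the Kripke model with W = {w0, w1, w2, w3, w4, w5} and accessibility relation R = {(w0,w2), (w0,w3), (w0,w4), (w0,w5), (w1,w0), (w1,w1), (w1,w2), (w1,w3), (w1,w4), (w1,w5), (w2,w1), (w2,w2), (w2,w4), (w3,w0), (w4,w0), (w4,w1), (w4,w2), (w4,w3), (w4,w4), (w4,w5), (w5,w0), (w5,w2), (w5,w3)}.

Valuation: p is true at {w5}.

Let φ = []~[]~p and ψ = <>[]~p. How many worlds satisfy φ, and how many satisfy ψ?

For []~[]~p:
w0: successors {w2, w3, w4, w5}; ~[]~p there: w2:F, w3:F, w4:T, w5:F. ✗
w1: successors {w0, w1, w2, w3, w4, w5}; ~[]~p there: w0:T, w1:T, w2:F, w3:F, w4:T, w5:F. ✗
w2: successors {w1, w2, w4}; ~[]~p there: w1:T, w2:F, w4:T. ✗
w3: successors {w0}; ~[]~p there: w0:T. ✓
w4: successors {w0, w1, w2, w3, w4, w5}; ~[]~p there: w0:T, w1:T, w2:F, w3:F, w4:T, w5:F. ✗
w5: successors {w0, w2, w3}; ~[]~p there: w0:T, w2:F, w3:F. ✗
— 1 world.
For <>[]~p:
w0: successors {w2, w3, w4, w5}; []~p there: w2:T, w3:T, w4:F, w5:T. ✓
w1: successors {w0, w1, w2, w3, w4, w5}; []~p there: w0:F, w1:F, w2:T, w3:T, w4:F, w5:T. ✓
w2: successors {w1, w2, w4}; []~p there: w1:F, w2:T, w4:F. ✓
w3: successors {w0}; []~p there: w0:F. ✗
w4: successors {w0, w1, w2, w3, w4, w5}; []~p there: w0:F, w1:F, w2:T, w3:T, w4:F, w5:T. ✓
w5: successors {w0, w2, w3}; []~p there: w0:F, w2:T, w3:T. ✓
— 5 worlds.

1 and 5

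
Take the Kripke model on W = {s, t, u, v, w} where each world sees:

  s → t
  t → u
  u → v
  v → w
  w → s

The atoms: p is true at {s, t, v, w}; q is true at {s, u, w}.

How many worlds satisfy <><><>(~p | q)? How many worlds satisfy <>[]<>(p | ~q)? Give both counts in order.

3 and 4

For <><><>(~p | q):
s: successors {t}; <><>(~p | q) there: t:F. ✗
t: successors {u}; <><>(~p | q) there: u:T. ✓
u: successors {v}; <><>(~p | q) there: v:T. ✓
v: successors {w}; <><>(~p | q) there: w:F. ✗
w: successors {s}; <><>(~p | q) there: s:T. ✓
— 3 worlds.
For <>[]<>(p | ~q):
s: successors {t}; []<>(p | ~q) there: t:T. ✓
t: successors {u}; []<>(p | ~q) there: u:T. ✓
u: successors {v}; []<>(p | ~q) there: v:T. ✓
v: successors {w}; []<>(p | ~q) there: w:T. ✓
w: successors {s}; []<>(p | ~q) there: s:F. ✗
— 4 worlds.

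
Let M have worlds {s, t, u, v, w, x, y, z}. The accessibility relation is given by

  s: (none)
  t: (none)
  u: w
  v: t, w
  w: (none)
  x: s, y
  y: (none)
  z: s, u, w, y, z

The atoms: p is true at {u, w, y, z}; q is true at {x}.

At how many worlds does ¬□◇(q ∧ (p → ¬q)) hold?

4

s: □◇(q ∧ (p → ¬q)) is T. ✗
t: □◇(q ∧ (p → ¬q)) is T. ✗
u: □◇(q ∧ (p → ¬q)) is F. ✓
v: □◇(q ∧ (p → ¬q)) is F. ✓
w: □◇(q ∧ (p → ¬q)) is T. ✗
x: □◇(q ∧ (p → ¬q)) is F. ✓
y: □◇(q ∧ (p → ¬q)) is T. ✗
z: □◇(q ∧ (p → ¬q)) is F. ✓
Satisfying worlds: {u, v, x, z}.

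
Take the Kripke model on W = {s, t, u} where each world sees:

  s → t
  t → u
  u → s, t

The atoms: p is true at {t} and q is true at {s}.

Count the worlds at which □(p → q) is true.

1

s: successors {t}; p → q there: t:F. ✗
t: successors {u}; p → q there: u:T. ✓
u: successors {s, t}; p → q there: s:T, t:F. ✗
Satisfying worlds: {t}.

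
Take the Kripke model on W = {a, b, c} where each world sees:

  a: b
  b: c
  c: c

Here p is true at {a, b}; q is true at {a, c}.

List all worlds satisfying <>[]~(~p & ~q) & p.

{a, b}

a: <>[]~(~p & ~q) is T, p is T. ✓
b: <>[]~(~p & ~q) is T, p is T. ✓
c: <>[]~(~p & ~q) is T, p is F. ✗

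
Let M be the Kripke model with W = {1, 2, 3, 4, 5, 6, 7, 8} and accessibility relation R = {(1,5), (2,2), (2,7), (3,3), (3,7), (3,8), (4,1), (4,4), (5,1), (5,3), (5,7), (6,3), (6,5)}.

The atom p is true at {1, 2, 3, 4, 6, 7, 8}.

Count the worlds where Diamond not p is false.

1: successors {5}; not p there: 5:T. ✓
2: successors {2, 7}; not p there: 2:F, 7:F. ✗
3: successors {3, 7, 8}; not p there: 3:F, 7:F, 8:F. ✗
4: successors {1, 4}; not p there: 1:F, 4:F. ✗
5: successors {1, 3, 7}; not p there: 1:F, 3:F, 7:F. ✗
6: successors {3, 5}; not p there: 3:F, 5:T. ✓
7: no successors, so Diamond not p fails. ✗
8: no successors, so Diamond not p fails. ✗
Satisfying worlds: {1, 6}.
So Diamond not p fails at the other 6 worlds.

6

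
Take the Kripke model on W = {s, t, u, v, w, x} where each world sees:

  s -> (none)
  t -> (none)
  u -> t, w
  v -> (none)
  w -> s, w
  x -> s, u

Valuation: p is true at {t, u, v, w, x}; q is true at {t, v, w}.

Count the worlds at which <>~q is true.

2

s: no successors, so <>~q fails. ✗
t: no successors, so <>~q fails. ✗
u: successors {t, w}; ~q there: t:F, w:F. ✗
v: no successors, so <>~q fails. ✗
w: successors {s, w}; ~q there: s:T, w:F. ✓
x: successors {s, u}; ~q there: s:T, u:T. ✓
Satisfying worlds: {w, x}.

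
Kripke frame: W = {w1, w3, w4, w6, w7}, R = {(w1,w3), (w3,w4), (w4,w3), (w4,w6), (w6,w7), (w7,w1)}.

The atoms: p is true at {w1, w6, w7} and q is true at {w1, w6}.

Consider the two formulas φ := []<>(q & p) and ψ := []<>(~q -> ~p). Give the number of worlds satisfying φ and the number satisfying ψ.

For []<>(q & p):
w1: successors {w3}; <>(q & p) there: w3:F. ✗
w3: successors {w4}; <>(q & p) there: w4:T. ✓
w4: successors {w3, w6}; <>(q & p) there: w3:F, w6:F. ✗
w6: successors {w7}; <>(q & p) there: w7:T. ✓
w7: successors {w1}; <>(q & p) there: w1:F. ✗
— 2 worlds.
For []<>(~q -> ~p):
w1: successors {w3}; <>(~q -> ~p) there: w3:T. ✓
w3: successors {w4}; <>(~q -> ~p) there: w4:T. ✓
w4: successors {w3, w6}; <>(~q -> ~p) there: w3:T, w6:F. ✗
w6: successors {w7}; <>(~q -> ~p) there: w7:T. ✓
w7: successors {w1}; <>(~q -> ~p) there: w1:T. ✓
— 4 worlds.

2 and 4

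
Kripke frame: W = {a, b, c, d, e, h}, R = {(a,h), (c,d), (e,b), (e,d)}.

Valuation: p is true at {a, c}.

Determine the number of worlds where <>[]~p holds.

a: successors {h}; []~p there: h:T. ✓
b: no successors, so <>[]~p fails. ✗
c: successors {d}; []~p there: d:T. ✓
d: no successors, so <>[]~p fails. ✗
e: successors {b, d}; []~p there: b:T, d:T. ✓
h: no successors, so <>[]~p fails. ✗
Satisfying worlds: {a, c, e}.

3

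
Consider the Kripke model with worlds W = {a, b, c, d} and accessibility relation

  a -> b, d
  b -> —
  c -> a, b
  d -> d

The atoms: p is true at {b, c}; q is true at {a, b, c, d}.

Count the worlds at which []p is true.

a: successors {b, d}; p there: b:T, d:F. ✗
b: no successors, so []p holds vacuously. ✓
c: successors {a, b}; p there: a:F, b:T. ✗
d: successors {d}; p there: d:F. ✗
Satisfying worlds: {b}.

1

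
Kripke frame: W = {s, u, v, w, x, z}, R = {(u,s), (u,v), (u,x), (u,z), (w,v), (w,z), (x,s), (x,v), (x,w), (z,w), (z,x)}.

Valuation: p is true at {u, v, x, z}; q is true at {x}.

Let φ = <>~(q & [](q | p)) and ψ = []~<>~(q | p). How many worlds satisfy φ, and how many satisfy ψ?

For <>~(q & [](q | p)):
s: no successors, so <>~(q & [](q | p)) fails. ✗
u: successors {s, v, x, z}; ~(q & [](q | p)) there: s:T, v:T, x:T, z:T. ✓
v: no successors, so <>~(q & [](q | p)) fails. ✗
w: successors {v, z}; ~(q & [](q | p)) there: v:T, z:T. ✓
x: successors {s, v, w}; ~(q & [](q | p)) there: s:T, v:T, w:T. ✓
z: successors {w, x}; ~(q & [](q | p)) there: w:T, x:T. ✓
— 4 worlds.
For []~<>~(q | p):
s: no successors, so []~<>~(q | p) holds vacuously. ✓
u: successors {s, v, x, z}; ~<>~(q | p) there: s:T, v:T, x:F, z:F. ✗
v: no successors, so []~<>~(q | p) holds vacuously. ✓
w: successors {v, z}; ~<>~(q | p) there: v:T, z:F. ✗
x: successors {s, v, w}; ~<>~(q | p) there: s:T, v:T, w:T. ✓
z: successors {w, x}; ~<>~(q | p) there: w:T, x:F. ✗
— 3 worlds.

4 and 3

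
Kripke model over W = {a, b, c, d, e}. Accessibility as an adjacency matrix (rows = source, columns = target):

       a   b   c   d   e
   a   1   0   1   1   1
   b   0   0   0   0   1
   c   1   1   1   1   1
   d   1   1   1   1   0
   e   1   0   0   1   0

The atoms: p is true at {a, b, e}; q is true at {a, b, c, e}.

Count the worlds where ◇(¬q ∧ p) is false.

a: successors {a, c, d, e}; ¬q ∧ p there: a:F, c:F, d:F, e:F. ✗
b: successors {e}; ¬q ∧ p there: e:F. ✗
c: successors {a, b, c, d, e}; ¬q ∧ p there: a:F, b:F, c:F, d:F, e:F. ✗
d: successors {a, b, c, d}; ¬q ∧ p there: a:F, b:F, c:F, d:F. ✗
e: successors {a, d}; ¬q ∧ p there: a:F, d:F. ✗
Satisfying worlds: ∅.
So ◇(¬q ∧ p) fails at the other 5 worlds.

5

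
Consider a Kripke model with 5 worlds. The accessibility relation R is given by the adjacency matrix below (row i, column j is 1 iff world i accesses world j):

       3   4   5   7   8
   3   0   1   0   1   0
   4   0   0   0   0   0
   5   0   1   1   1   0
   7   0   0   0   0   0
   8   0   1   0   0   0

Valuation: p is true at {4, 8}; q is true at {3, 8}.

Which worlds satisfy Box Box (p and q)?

3: successors {4, 7}; Box (p and q) there: 4:T, 7:T. ✓
4: no successors, so Box Box (p and q) holds vacuously. ✓
5: successors {4, 5, 7}; Box (p and q) there: 4:T, 5:F, 7:T. ✗
7: no successors, so Box Box (p and q) holds vacuously. ✓
8: successors {4}; Box (p and q) there: 4:T. ✓

{3, 4, 7, 8}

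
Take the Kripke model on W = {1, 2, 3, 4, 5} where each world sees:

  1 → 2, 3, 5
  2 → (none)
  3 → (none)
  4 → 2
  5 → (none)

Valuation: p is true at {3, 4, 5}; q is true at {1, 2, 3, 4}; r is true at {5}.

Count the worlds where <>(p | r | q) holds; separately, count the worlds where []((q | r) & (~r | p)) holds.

For <>(p | r | q):
1: successors {2, 3, 5}; p | r | q there: 2:T, 3:T, 5:T. ✓
2: no successors, so <>(p | r | q) fails. ✗
3: no successors, so <>(p | r | q) fails. ✗
4: successors {2}; p | r | q there: 2:T. ✓
5: no successors, so <>(p | r | q) fails. ✗
— 2 worlds.
For []((q | r) & (~r | p)):
1: successors {2, 3, 5}; (q | r) & (~r | p) there: 2:T, 3:T, 5:T. ✓
2: no successors, so []((q | r) & (~r | p)) holds vacuously. ✓
3: no successors, so []((q | r) & (~r | p)) holds vacuously. ✓
4: successors {2}; (q | r) & (~r | p) there: 2:T. ✓
5: no successors, so []((q | r) & (~r | p)) holds vacuously. ✓
— 5 worlds.

2 and 5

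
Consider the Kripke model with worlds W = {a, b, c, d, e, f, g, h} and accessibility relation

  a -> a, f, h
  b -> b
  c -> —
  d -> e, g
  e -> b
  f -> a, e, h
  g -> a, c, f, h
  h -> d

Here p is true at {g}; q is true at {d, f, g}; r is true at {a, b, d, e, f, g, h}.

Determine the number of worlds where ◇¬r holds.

1

a: successors {a, f, h}; ¬r there: a:F, f:F, h:F. ✗
b: successors {b}; ¬r there: b:F. ✗
c: no successors, so ◇¬r fails. ✗
d: successors {e, g}; ¬r there: e:F, g:F. ✗
e: successors {b}; ¬r there: b:F. ✗
f: successors {a, e, h}; ¬r there: a:F, e:F, h:F. ✗
g: successors {a, c, f, h}; ¬r there: a:F, c:T, f:F, h:F. ✓
h: successors {d}; ¬r there: d:F. ✗
Satisfying worlds: {g}.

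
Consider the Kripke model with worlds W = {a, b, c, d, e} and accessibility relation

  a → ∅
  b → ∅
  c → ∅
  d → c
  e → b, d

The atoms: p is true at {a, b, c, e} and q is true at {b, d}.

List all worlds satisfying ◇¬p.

{e}

a: no successors, so ◇¬p fails. ✗
b: no successors, so ◇¬p fails. ✗
c: no successors, so ◇¬p fails. ✗
d: successors {c}; ¬p there: c:F. ✗
e: successors {b, d}; ¬p there: b:F, d:T. ✓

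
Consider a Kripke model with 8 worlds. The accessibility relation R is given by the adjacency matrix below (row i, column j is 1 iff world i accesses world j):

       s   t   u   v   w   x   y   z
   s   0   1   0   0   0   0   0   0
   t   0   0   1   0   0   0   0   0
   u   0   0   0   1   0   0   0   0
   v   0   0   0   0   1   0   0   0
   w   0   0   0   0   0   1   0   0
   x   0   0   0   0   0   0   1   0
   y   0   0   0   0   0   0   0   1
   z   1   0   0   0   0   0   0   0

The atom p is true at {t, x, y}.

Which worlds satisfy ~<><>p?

{s, t, u, x, y}

s: <><>p is F. ✓
t: <><>p is F. ✓
u: <><>p is F. ✓
v: <><>p is T. ✗
w: <><>p is T. ✗
x: <><>p is F. ✓
y: <><>p is F. ✓
z: <><>p is T. ✗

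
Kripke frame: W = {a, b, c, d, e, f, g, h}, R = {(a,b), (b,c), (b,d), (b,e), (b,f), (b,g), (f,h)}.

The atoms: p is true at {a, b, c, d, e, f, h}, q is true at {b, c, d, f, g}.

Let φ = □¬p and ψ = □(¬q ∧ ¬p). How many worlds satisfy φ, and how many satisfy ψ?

5 and 5

For □¬p:
a: successors {b}; ¬p there: b:F. ✗
b: successors {c, d, e, f, g}; ¬p there: c:F, d:F, e:F, f:F, g:T. ✗
c: no successors, so □¬p holds vacuously. ✓
d: no successors, so □¬p holds vacuously. ✓
e: no successors, so □¬p holds vacuously. ✓
f: successors {h}; ¬p there: h:F. ✗
g: no successors, so □¬p holds vacuously. ✓
h: no successors, so □¬p holds vacuously. ✓
— 5 worlds.
For □(¬q ∧ ¬p):
a: successors {b}; ¬q ∧ ¬p there: b:F. ✗
b: successors {c, d, e, f, g}; ¬q ∧ ¬p there: c:F, d:F, e:F, f:F, g:F. ✗
c: no successors, so □(¬q ∧ ¬p) holds vacuously. ✓
d: no successors, so □(¬q ∧ ¬p) holds vacuously. ✓
e: no successors, so □(¬q ∧ ¬p) holds vacuously. ✓
f: successors {h}; ¬q ∧ ¬p there: h:F. ✗
g: no successors, so □(¬q ∧ ¬p) holds vacuously. ✓
h: no successors, so □(¬q ∧ ¬p) holds vacuously. ✓
— 5 worlds.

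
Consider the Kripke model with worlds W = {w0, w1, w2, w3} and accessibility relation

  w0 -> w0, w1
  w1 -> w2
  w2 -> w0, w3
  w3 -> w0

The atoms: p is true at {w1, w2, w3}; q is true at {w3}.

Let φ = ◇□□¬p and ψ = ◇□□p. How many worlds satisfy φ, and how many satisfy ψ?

0 and 0

For ◇□□¬p:
w0: successors {w0, w1}; □□¬p there: w0:F, w1:F. ✗
w1: successors {w2}; □□¬p there: w2:F. ✗
w2: successors {w0, w3}; □□¬p there: w0:F, w3:F. ✗
w3: successors {w0}; □□¬p there: w0:F. ✗
— 0 worlds.
For ◇□□p:
w0: successors {w0, w1}; □□p there: w0:F, w1:F. ✗
w1: successors {w2}; □□p there: w2:F. ✗
w2: successors {w0, w3}; □□p there: w0:F, w3:F. ✗
w3: successors {w0}; □□p there: w0:F. ✗
— 0 worlds.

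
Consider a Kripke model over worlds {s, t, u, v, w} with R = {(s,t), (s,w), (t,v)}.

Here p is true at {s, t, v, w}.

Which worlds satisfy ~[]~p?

s: []~p is F. ✓
t: []~p is F. ✓
u: []~p is T. ✗
v: []~p is T. ✗
w: []~p is T. ✗

{s, t}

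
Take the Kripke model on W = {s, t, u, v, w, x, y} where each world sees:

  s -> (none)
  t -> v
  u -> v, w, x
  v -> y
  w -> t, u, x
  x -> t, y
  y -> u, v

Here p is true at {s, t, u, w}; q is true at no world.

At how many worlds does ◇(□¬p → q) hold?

s: no successors, so ◇(□¬p → q) fails. ✗
t: successors {v}; □¬p → q there: v:F. ✗
u: successors {v, w, x}; □¬p → q there: v:F, w:T, x:T. ✓
v: successors {y}; □¬p → q there: y:T. ✓
w: successors {t, u, x}; □¬p → q there: t:F, u:T, x:T. ✓
x: successors {t, y}; □¬p → q there: t:F, y:T. ✓
y: successors {u, v}; □¬p → q there: u:T, v:F. ✓
Satisfying worlds: {u, v, w, x, y}.

5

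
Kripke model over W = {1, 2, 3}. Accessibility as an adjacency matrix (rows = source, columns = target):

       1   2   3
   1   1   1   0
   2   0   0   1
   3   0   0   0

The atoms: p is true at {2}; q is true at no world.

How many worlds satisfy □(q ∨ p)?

1: successors {1, 2}; q ∨ p there: 1:F, 2:T. ✗
2: successors {3}; q ∨ p there: 3:F. ✗
3: no successors, so □(q ∨ p) holds vacuously. ✓
Satisfying worlds: {3}.

1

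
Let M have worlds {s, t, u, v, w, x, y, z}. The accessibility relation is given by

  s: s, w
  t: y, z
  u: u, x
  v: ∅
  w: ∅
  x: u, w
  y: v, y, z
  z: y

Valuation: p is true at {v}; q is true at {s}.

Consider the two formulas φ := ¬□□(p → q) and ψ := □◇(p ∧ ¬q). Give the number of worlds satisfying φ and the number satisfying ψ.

For ¬□□(p → q):
s: □□(p → q) is T. ✗
t: □□(p → q) is F. ✓
u: □□(p → q) is T. ✗
v: □□(p → q) is T. ✗
w: □□(p → q) is T. ✗
x: □□(p → q) is T. ✗
y: □□(p → q) is F. ✓
z: □□(p → q) is F. ✓
— 3 worlds.
For □◇(p ∧ ¬q):
s: successors {s, w}; ◇(p ∧ ¬q) there: s:F, w:F. ✗
t: successors {y, z}; ◇(p ∧ ¬q) there: y:T, z:F. ✗
u: successors {u, x}; ◇(p ∧ ¬q) there: u:F, x:F. ✗
v: no successors, so □◇(p ∧ ¬q) holds vacuously. ✓
w: no successors, so □◇(p ∧ ¬q) holds vacuously. ✓
x: successors {u, w}; ◇(p ∧ ¬q) there: u:F, w:F. ✗
y: successors {v, y, z}; ◇(p ∧ ¬q) there: v:F, y:T, z:F. ✗
z: successors {y}; ◇(p ∧ ¬q) there: y:T. ✓
— 3 worlds.

3 and 3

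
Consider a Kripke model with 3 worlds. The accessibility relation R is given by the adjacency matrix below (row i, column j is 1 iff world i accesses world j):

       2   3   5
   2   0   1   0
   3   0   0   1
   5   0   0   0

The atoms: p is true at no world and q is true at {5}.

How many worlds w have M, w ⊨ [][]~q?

2

2: successors {3}; []~q there: 3:F. ✗
3: successors {5}; []~q there: 5:T. ✓
5: no successors, so [][]~q holds vacuously. ✓
Satisfying worlds: {3, 5}.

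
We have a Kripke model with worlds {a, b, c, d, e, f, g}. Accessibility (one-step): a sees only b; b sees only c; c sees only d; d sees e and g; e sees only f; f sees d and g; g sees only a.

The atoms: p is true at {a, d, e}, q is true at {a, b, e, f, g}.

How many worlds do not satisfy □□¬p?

5

a: successors {b}; □¬p there: b:T. ✓
b: successors {c}; □¬p there: c:F. ✗
c: successors {d}; □¬p there: d:F. ✗
d: successors {e, g}; □¬p there: e:T, g:F. ✗
e: successors {f}; □¬p there: f:F. ✗
f: successors {d, g}; □¬p there: d:F, g:F. ✗
g: successors {a}; □¬p there: a:T. ✓
Satisfying worlds: {a, g}.
So □□¬p fails at the other 5 worlds.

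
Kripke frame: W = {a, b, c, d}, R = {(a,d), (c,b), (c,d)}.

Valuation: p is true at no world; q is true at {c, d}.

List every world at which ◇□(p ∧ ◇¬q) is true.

{a, c}

a: successors {d}; □(p ∧ ◇¬q) there: d:T. ✓
b: no successors, so ◇□(p ∧ ◇¬q) fails. ✗
c: successors {b, d}; □(p ∧ ◇¬q) there: b:T, d:T. ✓
d: no successors, so ◇□(p ∧ ◇¬q) fails. ✗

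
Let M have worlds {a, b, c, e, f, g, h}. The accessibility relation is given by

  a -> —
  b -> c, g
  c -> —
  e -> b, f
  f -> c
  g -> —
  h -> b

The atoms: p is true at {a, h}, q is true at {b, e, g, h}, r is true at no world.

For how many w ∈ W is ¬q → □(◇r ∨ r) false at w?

a: ¬q is T, □(◇r ∨ r) is T. ✓
b: ¬q is F, □(◇r ∨ r) is F. ✓
c: ¬q is T, □(◇r ∨ r) is T. ✓
e: ¬q is F, □(◇r ∨ r) is F. ✓
f: ¬q is T, □(◇r ∨ r) is F. ✗
g: ¬q is F, □(◇r ∨ r) is T. ✓
h: ¬q is F, □(◇r ∨ r) is F. ✓
Satisfying worlds: {a, b, c, e, g, h}.
So ¬q → □(◇r ∨ r) fails at the other 1 world.

1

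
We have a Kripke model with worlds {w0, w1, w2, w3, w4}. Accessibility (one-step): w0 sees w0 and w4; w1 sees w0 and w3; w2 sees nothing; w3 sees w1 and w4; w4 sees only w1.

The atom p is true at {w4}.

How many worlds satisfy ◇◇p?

w0: successors {w0, w4}; ◇p there: w0:T, w4:F. ✓
w1: successors {w0, w3}; ◇p there: w0:T, w3:T. ✓
w2: no successors, so ◇◇p fails. ✗
w3: successors {w1, w4}; ◇p there: w1:F, w4:F. ✗
w4: successors {w1}; ◇p there: w1:F. ✗
Satisfying worlds: {w0, w1}.

2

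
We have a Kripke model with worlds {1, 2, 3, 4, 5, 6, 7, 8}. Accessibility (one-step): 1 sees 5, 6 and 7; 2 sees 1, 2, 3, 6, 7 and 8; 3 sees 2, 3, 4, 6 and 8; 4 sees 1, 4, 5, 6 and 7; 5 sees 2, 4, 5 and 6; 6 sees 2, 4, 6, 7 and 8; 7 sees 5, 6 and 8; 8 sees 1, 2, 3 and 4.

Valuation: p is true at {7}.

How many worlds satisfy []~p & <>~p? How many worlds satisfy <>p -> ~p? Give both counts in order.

For []~p & <>~p:
1: []~p is F, <>~p is T. ✗
2: []~p is F, <>~p is T. ✗
3: []~p is T, <>~p is T. ✓
4: []~p is F, <>~p is T. ✗
5: []~p is T, <>~p is T. ✓
6: []~p is F, <>~p is T. ✗
7: []~p is T, <>~p is T. ✓
8: []~p is T, <>~p is T. ✓
— 4 worlds.
For <>p -> ~p:
1: <>p is T, ~p is T. ✓
2: <>p is T, ~p is T. ✓
3: <>p is F, ~p is T. ✓
4: <>p is T, ~p is T. ✓
5: <>p is F, ~p is T. ✓
6: <>p is T, ~p is T. ✓
7: <>p is F, ~p is F. ✓
8: <>p is F, ~p is T. ✓
— 8 worlds.

4 and 8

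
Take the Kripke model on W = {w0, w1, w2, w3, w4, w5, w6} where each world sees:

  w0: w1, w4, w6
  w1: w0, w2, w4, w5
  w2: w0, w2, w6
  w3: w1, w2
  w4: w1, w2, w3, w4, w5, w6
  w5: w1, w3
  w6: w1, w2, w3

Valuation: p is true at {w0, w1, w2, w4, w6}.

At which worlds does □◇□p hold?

{w0, w3, w4, w5, w6}

w0: successors {w1, w4, w6}; ◇□p there: w1:T, w4:T, w6:T. ✓
w1: successors {w0, w2, w4, w5}; ◇□p there: w0:F, w2:T, w4:T, w5:T. ✗
w2: successors {w0, w2, w6}; ◇□p there: w0:F, w2:T, w6:T. ✗
w3: successors {w1, w2}; ◇□p there: w1:T, w2:T. ✓
w4: successors {w1, w2, w3, w4, w5, w6}; ◇□p there: w1:T, w2:T, w3:T, w4:T, w5:T, w6:T. ✓
w5: successors {w1, w3}; ◇□p there: w1:T, w3:T. ✓
w6: successors {w1, w2, w3}; ◇□p there: w1:T, w2:T, w3:T. ✓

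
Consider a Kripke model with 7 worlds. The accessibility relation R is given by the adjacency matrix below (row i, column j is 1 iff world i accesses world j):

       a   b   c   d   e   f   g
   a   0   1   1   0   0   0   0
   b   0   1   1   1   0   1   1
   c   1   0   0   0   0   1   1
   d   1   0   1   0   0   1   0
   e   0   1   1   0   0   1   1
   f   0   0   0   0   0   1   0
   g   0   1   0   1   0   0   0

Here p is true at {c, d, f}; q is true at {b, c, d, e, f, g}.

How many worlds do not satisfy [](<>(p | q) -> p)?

6

a: successors {b, c}; <>(p | q) -> p there: b:F, c:T. ✗
b: successors {b, c, d, f, g}; <>(p | q) -> p there: b:F, c:T, d:T, f:T, g:F. ✗
c: successors {a, f, g}; <>(p | q) -> p there: a:F, f:T, g:F. ✗
d: successors {a, c, f}; <>(p | q) -> p there: a:F, c:T, f:T. ✗
e: successors {b, c, f, g}; <>(p | q) -> p there: b:F, c:T, f:T, g:F. ✗
f: successors {f}; <>(p | q) -> p there: f:T. ✓
g: successors {b, d}; <>(p | q) -> p there: b:F, d:T. ✗
Satisfying worlds: {f}.
So [](<>(p | q) -> p) fails at the other 6 worlds.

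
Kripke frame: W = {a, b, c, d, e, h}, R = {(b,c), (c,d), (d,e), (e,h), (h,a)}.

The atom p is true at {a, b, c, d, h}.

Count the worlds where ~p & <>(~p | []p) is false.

5

a: ~p is F, <>(~p | []p) is F. ✗
b: ~p is F, <>(~p | []p) is T. ✗
c: ~p is F, <>(~p | []p) is F. ✗
d: ~p is F, <>(~p | []p) is T. ✗
e: ~p is T, <>(~p | []p) is T. ✓
h: ~p is F, <>(~p | []p) is T. ✗
Satisfying worlds: {e}.
So ~p & <>(~p | []p) fails at the other 5 worlds.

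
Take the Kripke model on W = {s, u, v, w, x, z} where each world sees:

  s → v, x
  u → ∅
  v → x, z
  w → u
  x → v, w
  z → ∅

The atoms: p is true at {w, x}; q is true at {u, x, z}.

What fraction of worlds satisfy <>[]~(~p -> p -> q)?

1/3

s: successors {v, x}; []~(~p -> p -> q) there: v:F, x:F. ✗
u: no successors, so <>[]~(~p -> p -> q) fails. ✗
v: successors {x, z}; []~(~p -> p -> q) there: x:F, z:T. ✓
w: successors {u}; []~(~p -> p -> q) there: u:T. ✓
x: successors {v, w}; []~(~p -> p -> q) there: v:F, w:F. ✗
z: no successors, so <>[]~(~p -> p -> q) fails. ✗
That's 2 of 6 worlds, so 2/6 = 1/3.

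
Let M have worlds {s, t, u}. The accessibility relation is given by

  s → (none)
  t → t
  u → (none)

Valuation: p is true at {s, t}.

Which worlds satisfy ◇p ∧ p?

s: ◇p is F, p is T. ✗
t: ◇p is T, p is T. ✓
u: ◇p is F, p is F. ✗

{t}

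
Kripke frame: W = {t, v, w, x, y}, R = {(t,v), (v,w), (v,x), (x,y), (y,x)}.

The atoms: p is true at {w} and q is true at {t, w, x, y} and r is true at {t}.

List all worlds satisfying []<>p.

t: successors {v}; <>p there: v:T. ✓
v: successors {w, x}; <>p there: w:F, x:F. ✗
w: no successors, so []<>p holds vacuously. ✓
x: successors {y}; <>p there: y:F. ✗
y: successors {x}; <>p there: x:F. ✗

{t, w}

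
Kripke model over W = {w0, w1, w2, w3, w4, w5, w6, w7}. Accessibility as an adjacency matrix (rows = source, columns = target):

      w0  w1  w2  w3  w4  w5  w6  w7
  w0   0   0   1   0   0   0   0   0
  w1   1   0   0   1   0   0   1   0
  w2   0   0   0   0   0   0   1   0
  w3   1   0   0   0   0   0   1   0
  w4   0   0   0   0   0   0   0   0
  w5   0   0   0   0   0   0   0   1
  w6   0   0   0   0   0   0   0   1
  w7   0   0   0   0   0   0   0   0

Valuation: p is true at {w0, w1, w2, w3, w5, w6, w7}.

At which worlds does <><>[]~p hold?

w0: successors {w2}; <>[]~p there: w2:F. ✗
w1: successors {w0, w3, w6}; <>[]~p there: w0:F, w3:F, w6:T. ✓
w2: successors {w6}; <>[]~p there: w6:T. ✓
w3: successors {w0, w6}; <>[]~p there: w0:F, w6:T. ✓
w4: no successors, so <><>[]~p fails. ✗
w5: successors {w7}; <>[]~p there: w7:F. ✗
w6: successors {w7}; <>[]~p there: w7:F. ✗
w7: no successors, so <><>[]~p fails. ✗

{w1, w2, w3}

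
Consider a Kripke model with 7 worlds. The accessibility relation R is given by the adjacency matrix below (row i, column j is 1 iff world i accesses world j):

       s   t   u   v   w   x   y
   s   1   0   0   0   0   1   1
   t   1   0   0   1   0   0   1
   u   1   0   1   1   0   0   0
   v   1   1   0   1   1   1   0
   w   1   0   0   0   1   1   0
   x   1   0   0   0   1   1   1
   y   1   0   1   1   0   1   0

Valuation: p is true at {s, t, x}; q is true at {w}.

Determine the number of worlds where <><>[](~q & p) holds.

0

s: successors {s, x, y}; <>[](~q & p) there: s:F, x:F, y:F. ✗
t: successors {s, v, y}; <>[](~q & p) there: s:F, v:F, y:F. ✗
u: successors {s, u, v}; <>[](~q & p) there: s:F, u:F, v:F. ✗
v: successors {s, t, v, w, x}; <>[](~q & p) there: s:F, t:F, v:F, w:F, x:F. ✗
w: successors {s, w, x}; <>[](~q & p) there: s:F, w:F, x:F. ✗
x: successors {s, w, x, y}; <>[](~q & p) there: s:F, w:F, x:F, y:F. ✗
y: successors {s, u, v, x}; <>[](~q & p) there: s:F, u:F, v:F, x:F. ✗
Satisfying worlds: ∅.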